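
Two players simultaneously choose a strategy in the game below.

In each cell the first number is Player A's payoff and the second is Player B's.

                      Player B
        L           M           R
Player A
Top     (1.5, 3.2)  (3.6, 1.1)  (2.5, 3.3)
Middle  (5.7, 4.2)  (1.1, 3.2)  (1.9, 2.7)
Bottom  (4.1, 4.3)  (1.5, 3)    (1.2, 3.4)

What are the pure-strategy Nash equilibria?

(Top, R), (Middle, L)

Player A against L: payoffs 1.5, 5.7, 4.1 → best response Middle.
Player A against M: payoffs 3.6, 1.1, 1.5 → best response Top.
Player A against R: payoffs 2.5, 1.9, 1.2 → best response Top.
Player B against Top: payoffs 3.2, 1.1, 3.3 → best response R.
Player B against Middle: payoffs 4.2, 3.2, 2.7 → best response L.
Player B against Bottom: payoffs 4.3, 3, 3.4 → best response L.
Mutual best responses: (Top, R); (Middle, L).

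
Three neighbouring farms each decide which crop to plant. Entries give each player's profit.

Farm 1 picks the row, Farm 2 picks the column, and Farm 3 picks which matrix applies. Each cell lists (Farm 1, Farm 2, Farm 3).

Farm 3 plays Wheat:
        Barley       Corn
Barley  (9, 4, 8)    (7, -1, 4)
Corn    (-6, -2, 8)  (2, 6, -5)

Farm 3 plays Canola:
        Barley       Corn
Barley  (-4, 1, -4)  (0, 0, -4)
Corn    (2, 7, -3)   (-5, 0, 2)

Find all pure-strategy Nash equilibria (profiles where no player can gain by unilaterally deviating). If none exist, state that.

For each strategy profile, look for a profitable unilateral deviation.
(Barley, Barley, Wheat): Farm 1 gets 9, best alternative -6; Farm 2 gets 4, best alternative -1; Farm 3 gets 8, best alternative -4. No profitable deviation — NE.
(Barley, Barley, Canola): Farm 1 can switch to Corn (-4 → 2). Not NE.
(Barley, Corn, Wheat): Farm 2 can switch to Barley (-1 → 4). Not NE.
(Barley, Corn, Canola): Farm 2 can switch to Barley (0 → 1). Not NE.
(Corn, Barley, Wheat): Farm 1 can switch to Barley (-6 → 9). Not NE.
(Corn, Barley, Canola): Farm 3 can switch to Wheat (-3 → 8). Not NE.
(Corn, Corn, Wheat): Farm 1 can switch to Barley (2 → 7). Not NE.
(Corn, Corn, Canola): Farm 1 can switch to Barley (-5 → 0). Not NE.

(Barley, Barley, Wheat)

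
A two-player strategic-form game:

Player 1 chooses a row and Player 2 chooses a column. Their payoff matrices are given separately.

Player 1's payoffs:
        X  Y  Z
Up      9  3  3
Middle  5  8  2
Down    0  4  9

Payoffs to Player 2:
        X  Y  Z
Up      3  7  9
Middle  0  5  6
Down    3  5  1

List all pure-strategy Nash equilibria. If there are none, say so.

No pure-strategy Nash equilibrium.

Player 1 against X: payoffs 9, 5, 0 → best response Up.
Player 1 against Y: payoffs 3, 8, 4 → best response Middle.
Player 1 against Z: payoffs 3, 2, 9 → best response Down.
Player 2 against Up: payoffs 3, 7, 9 → best response Z.
Player 2 against Middle: payoffs 0, 5, 6 → best response Z.
Player 2 against Down: payoffs 3, 5, 1 → best response Y.
No profile is a mutual best response for all players.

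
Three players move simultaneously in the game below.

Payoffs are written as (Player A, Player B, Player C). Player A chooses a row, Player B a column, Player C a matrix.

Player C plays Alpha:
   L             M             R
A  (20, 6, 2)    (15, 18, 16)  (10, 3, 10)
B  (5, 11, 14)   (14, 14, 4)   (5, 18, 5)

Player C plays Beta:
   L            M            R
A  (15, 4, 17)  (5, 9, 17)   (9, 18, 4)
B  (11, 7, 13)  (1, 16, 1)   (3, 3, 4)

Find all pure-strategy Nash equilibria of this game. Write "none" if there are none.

(A, L, Alpha): Player B can switch to M (6 → 18). Not NE.
(A, L, Beta): Player B can switch to M (4 → 9). Not NE.
(A, M, Alpha): Player C can switch to Beta (16 → 17). Not NE.
(A, M, Beta): Player B can switch to R (9 → 18). Not NE.
(A, R, Alpha): Player B can switch to L (3 → 6). Not NE.
(A, R, Beta): Player C can switch to Alpha (4 → 10). Not NE.
(The remaining 6 profiles each have a profitable deviation by the same check.)

No pure-strategy Nash equilibrium.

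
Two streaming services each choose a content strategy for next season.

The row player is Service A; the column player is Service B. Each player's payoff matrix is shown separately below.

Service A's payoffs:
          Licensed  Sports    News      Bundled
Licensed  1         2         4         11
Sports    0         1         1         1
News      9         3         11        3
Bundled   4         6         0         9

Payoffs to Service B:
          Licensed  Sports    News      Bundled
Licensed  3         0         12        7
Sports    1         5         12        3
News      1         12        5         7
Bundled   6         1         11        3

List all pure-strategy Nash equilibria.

Mark each player's best response to every combination of opponents' strategies; a profile where every player is best-responding is a pure Nash equilibrium.
Service A against Licensed: payoffs 1, 0, 9, 4 → best response News.
Service A against Sports: payoffs 2, 1, 3, 6 → best response Bundled.
Service A against News: payoffs 4, 1, 11, 0 → best response News.
Service A against Bundled: payoffs 11, 1, 3, 9 → best response Licensed.
Service B against Licensed: payoffs 3, 0, 12, 7 → best response News.
Service B against Sports: payoffs 1, 5, 12, 3 → best response News.
Service B against News: payoffs 1, 12, 5, 7 → best response Sports.
Service B against Bundled: payoffs 6, 1, 11, 3 → best response News.
No profile is a mutual best response for all players.

This game has no pure Nash equilibrium.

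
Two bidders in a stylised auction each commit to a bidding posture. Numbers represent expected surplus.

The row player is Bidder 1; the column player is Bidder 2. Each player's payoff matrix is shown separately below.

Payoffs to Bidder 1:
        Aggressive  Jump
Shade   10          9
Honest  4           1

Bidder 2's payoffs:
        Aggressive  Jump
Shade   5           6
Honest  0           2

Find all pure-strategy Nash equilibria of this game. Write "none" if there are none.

Bidder 1 against Aggressive: payoffs 10, 4 → best response Shade.
Bidder 1 against Jump: payoffs 9, 1 → best response Shade.
Bidder 2 against Shade: payoffs 5, 6 → best response Jump.
Bidder 2 against Honest: payoffs 0, 2 → best response Jump.
Mutual best responses: (Shade, Jump).

(Shade, Jump)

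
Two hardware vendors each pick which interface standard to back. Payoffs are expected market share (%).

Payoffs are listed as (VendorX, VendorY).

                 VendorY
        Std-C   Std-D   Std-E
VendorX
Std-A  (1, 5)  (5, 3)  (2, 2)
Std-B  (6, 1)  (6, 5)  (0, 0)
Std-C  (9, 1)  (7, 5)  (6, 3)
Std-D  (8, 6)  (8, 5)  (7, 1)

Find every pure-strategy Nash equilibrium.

No pure-strategy Nash equilibrium.

Mark each player's best response to every combination of opponents' strategies; a profile where every player is best-responding is a pure Nash equilibrium.
VendorX against Std-C: payoffs 1, 6, 9, 8 → best response Std-C.
VendorX against Std-D: payoffs 5, 6, 7, 8 → best response Std-D.
VendorX against Std-E: payoffs 2, 0, 6, 7 → best response Std-D.
VendorY against Std-A: payoffs 5, 3, 2 → best response Std-C.
VendorY against Std-B: payoffs 1, 5, 0 → best response Std-D.
VendorY against Std-C: payoffs 1, 5, 3 → best response Std-D.
VendorY against Std-D: payoffs 6, 5, 1 → best response Std-C.
No profile is a mutual best response for all players.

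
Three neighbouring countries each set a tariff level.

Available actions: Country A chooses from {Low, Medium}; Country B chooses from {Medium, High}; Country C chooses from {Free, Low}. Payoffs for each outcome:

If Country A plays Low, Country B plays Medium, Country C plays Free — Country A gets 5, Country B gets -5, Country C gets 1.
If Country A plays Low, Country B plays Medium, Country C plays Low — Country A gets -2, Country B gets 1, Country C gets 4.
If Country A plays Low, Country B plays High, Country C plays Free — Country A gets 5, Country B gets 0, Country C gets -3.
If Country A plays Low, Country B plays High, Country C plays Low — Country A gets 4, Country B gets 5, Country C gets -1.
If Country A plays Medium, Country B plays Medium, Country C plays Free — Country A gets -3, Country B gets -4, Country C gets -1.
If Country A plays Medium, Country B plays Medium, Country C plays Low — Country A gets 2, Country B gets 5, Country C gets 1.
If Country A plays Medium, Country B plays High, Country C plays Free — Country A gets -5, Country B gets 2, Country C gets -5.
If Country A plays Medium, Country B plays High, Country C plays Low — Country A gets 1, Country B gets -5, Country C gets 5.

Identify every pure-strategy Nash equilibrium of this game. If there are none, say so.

For each player, find the best response to each opponent profile; mutual best responses are the pure NE.
Country A against (Medium, Free): payoffs 5, -3 → best response Low.
Country A against (Medium, Low): payoffs -2, 2 → best response Medium.
Country A against (High, Free): payoffs 5, -5 → best response Low.
Country A against (High, Low): payoffs 4, 1 → best response Low.
Country B against (Low, Free): payoffs -5, 0 → best response High.
Country B against (Low, Low): payoffs 1, 5 → best response High.
Country B against (Medium, Free): payoffs -4, 2 → best response High.
Country B against (Medium, Low): payoffs 5, -5 → best response Medium.
Country C against (Low, Medium): payoffs 1, 4 → best response Low.
Country C against (Low, High): payoffs -3, -1 → best response Low.
Country C against (Medium, Medium): payoffs -1, 1 → best response Low.
Country C against (Medium, High): payoffs -5, 5 → best response Low.
Mutual best responses: (Low, High, Low); (Medium, Medium, Low).

Pure-strategy Nash equilibria: (Low, High, Low) and (Medium, Medium, Low)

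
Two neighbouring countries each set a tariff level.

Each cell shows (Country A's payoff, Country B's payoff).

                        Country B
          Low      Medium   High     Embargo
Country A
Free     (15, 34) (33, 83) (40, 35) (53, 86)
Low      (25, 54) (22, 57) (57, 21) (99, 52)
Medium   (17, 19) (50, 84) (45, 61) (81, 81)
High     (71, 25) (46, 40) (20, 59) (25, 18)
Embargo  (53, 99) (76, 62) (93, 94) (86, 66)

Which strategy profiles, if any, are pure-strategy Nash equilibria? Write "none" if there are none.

This game has no pure Nash equilibrium.

Country A against Low: payoffs 15, 25, 17, 71, 53 → best response High.
Country A against Medium: payoffs 33, 22, 50, 46, 76 → best response Embargo.
Country A against High: payoffs 40, 57, 45, 20, 93 → best response Embargo.
Country A against Embargo: payoffs 53, 99, 81, 25, 86 → best response Low.
Country B against Free: payoffs 34, 83, 35, 86 → best response Embargo.
Country B against Low: payoffs 54, 57, 21, 52 → best response Medium.
Country B against Medium: payoffs 19, 84, 61, 81 → best response Medium.
Country B against High: payoffs 25, 40, 59, 18 → best response High.
Country B against Embargo: payoffs 99, 62, 94, 66 → best response Low.
No profile is a mutual best response for all players.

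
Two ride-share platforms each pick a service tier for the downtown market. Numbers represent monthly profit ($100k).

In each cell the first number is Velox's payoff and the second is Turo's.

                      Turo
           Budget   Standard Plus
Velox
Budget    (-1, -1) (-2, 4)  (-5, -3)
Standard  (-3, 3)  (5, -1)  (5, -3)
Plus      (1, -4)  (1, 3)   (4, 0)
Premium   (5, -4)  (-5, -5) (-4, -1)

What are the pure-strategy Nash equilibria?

none

Mark each player's best response to every combination of opponents' strategies; a profile where every player is best-responding is a pure Nash equilibrium.
Velox against Budget: payoffs -1, -3, 1, 5 → best response Premium.
Velox against Standard: payoffs -2, 5, 1, -5 → best response Standard.
Velox against Plus: payoffs -5, 5, 4, -4 → best response Standard.
Turo against Budget: payoffs -1, 4, -3 → best response Standard.
Turo against Standard: payoffs 3, -1, -3 → best response Budget.
Turo against Plus: payoffs -4, 3, 0 → best response Standard.
Turo against Premium: payoffs -4, -5, -1 → best response Plus.
No profile is a mutual best response for all players.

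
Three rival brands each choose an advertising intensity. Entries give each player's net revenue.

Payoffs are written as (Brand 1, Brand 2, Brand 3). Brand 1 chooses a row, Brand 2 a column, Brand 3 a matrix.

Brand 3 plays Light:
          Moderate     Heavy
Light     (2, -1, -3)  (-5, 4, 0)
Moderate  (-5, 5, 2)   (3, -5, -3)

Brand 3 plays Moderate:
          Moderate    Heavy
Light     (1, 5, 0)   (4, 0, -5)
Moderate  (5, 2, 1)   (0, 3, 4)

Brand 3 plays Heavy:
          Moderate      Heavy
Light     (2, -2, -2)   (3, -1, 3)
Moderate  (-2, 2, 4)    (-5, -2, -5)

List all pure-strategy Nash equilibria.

Pure NE: (Light, Heavy, Heavy)

(Light, Moderate, Light): Brand 2 can switch to Heavy (-1 → 4). Not NE.
(Light, Moderate, Moderate): Brand 1 can switch to Moderate (1 → 5). Not NE.
(Light, Moderate, Heavy): Brand 2 can switch to Heavy (-2 → -1). Not NE.
(Light, Heavy, Light): Brand 1 can switch to Moderate (-5 → 3). Not NE.
(Light, Heavy, Moderate): Brand 2 can switch to Moderate (0 → 5). Not NE.
(Light, Heavy, Heavy): Brand 1 gets 3, best alternative -5; Brand 2 gets -1, best alternative -2; Brand 3 gets 3, best alternative 0. No profitable deviation — NE.
(Moderate, Moderate, Light): Brand 1 can switch to Light (-5 → 2). Not NE.
(Moderate, Moderate, Moderate): Brand 2 can switch to Heavy (2 → 3). Not NE.
(Moderate, Moderate, Heavy): Brand 1 can switch to Light (-2 → 2). Not NE.
(Moderate, Heavy, Light): Brand 2 can switch to Moderate (-5 → 5). Not NE.
(Moderate, Heavy, Moderate): Brand 1 can switch to Light (0 → 4). Not NE.
(The remaining 1 profile has a profitable deviation by the same check.)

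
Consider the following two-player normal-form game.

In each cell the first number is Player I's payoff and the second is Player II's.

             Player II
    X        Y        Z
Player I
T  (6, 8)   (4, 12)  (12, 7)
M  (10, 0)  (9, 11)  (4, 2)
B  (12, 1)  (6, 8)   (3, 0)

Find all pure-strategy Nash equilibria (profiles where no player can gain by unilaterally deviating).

Player I against X: payoffs 6, 10, 12 → best response B.
Player I against Y: payoffs 4, 9, 6 → best response M.
Player I against Z: payoffs 12, 4, 3 → best response T.
Player II against T: payoffs 8, 12, 7 → best response Y.
Player II against M: payoffs 0, 11, 2 → best response Y.
Player II against B: payoffs 1, 8, 0 → best response Y.
Mutual best responses: (M, Y).

Pure NE: (M, Y)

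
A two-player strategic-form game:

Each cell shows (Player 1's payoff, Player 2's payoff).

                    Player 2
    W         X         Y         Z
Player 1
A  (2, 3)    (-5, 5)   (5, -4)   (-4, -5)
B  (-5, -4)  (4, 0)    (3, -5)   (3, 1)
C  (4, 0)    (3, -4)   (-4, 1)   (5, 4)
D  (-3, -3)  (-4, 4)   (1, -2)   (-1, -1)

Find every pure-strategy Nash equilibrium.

The unique pure-strategy Nash equilibrium is (C, Z).

(A, W): Player 1 can switch to C (2 → 4). Not NE.
(A, X): Player 1 can switch to B (-5 → 4). Not NE.
(A, Y): Player 2 can switch to W (-4 → 3). Not NE.
(A, Z): Player 1 can switch to B (-4 → 3). Not NE.
(B, W): Player 1 can switch to A (-5 → 2). Not NE.
(B, X): Player 2 can switch to Z (0 → 1). Not NE.
(B, Y): Player 1 can switch to A (3 → 5). Not NE.
(B, Z): Player 1 can switch to C (3 → 5). Not NE.
(C, W): Player 2 can switch to Y (0 → 1). Not NE.
(C, X): Player 1 can switch to B (3 → 4). Not NE.
(C, Z): Player 1 gets 5, best alternative 3; Player 2 gets 4, best alternative 1. No profitable deviation — NE.
(The remaining 5 profiles each have a profitable deviation by the same check.)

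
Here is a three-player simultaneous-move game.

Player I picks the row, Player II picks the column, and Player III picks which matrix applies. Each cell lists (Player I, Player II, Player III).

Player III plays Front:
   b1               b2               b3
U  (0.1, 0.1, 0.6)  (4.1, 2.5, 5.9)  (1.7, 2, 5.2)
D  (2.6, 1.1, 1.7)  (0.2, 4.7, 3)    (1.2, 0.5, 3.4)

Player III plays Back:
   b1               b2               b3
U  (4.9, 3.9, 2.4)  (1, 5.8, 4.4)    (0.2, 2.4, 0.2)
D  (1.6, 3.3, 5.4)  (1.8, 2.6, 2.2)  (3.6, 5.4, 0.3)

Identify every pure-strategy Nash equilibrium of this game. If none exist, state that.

The unique pure-strategy Nash equilibrium is (U, b2, Front).

(U, b1, Front): Player I can switch to D (0.1 → 2.6). Not NE.
(U, b1, Back): Player II can switch to b2 (3.9 → 5.8). Not NE.
(U, b2, Front): Player I gets 4.1, best alternative 0.2; Player II gets 2.5, best alternative 2; Player III gets 5.9, best alternative 4.4. No profitable deviation — NE.
(U, b2, Back): Player I can switch to D (1 → 1.8). Not NE.
(U, b3, Front): Player II can switch to b2 (2 → 2.5). Not NE.
(U, b3, Back): Player I can switch to D (0.2 → 3.6). Not NE.
(D, b1, Front): Player II can switch to b2 (1.1 → 4.7). Not NE.
(The remaining 5 profiles each have a profitable deviation by the same check.)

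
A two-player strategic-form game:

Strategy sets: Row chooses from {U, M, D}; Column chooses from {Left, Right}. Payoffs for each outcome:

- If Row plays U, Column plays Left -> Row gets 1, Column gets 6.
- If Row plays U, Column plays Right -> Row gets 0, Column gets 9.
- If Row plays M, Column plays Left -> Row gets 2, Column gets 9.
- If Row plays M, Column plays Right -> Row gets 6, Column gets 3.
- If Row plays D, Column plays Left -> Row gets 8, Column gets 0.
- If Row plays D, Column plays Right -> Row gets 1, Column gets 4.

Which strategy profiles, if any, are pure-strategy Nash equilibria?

none

For each strategy profile, look for a profitable unilateral deviation.
(U, Left): Row can switch to M (1 → 2). Not NE.
(U, Right): Row can switch to M (0 → 6). Not NE.
(M, Left): Row can switch to D (2 → 8). Not NE.
(M, Right): Column can switch to Left (3 → 9). Not NE.
(D, Left): Column can switch to Right (0 → 4). Not NE.
(D, Right): Row can switch to M (1 → 6). Not NE.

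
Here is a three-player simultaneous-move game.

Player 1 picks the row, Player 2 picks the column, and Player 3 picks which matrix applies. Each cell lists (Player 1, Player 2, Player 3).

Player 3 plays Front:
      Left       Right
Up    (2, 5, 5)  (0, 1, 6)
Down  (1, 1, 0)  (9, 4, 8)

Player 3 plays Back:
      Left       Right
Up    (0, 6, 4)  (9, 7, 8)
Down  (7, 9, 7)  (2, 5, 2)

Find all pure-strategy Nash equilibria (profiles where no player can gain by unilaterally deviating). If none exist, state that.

(Up, Left, Front): Player 1 gets 2, best alternative 1; Player 2 gets 5, best alternative 1; Player 3 gets 5, best alternative 4. No profitable deviation — NE.
(Up, Left, Back): Player 1 can switch to Down (0 → 7). Not NE.
(Up, Right, Front): Player 1 can switch to Down (0 → 9). Not NE.
(Up, Right, Back): Player 1 gets 9, best alternative 2; Player 2 gets 7, best alternative 6; Player 3 gets 8, best alternative 6. No profitable deviation — NE.
(Down, Left, Front): Player 1 can switch to Up (1 → 2). Not NE.
(Down, Left, Back): Player 1 gets 7, best alternative 0; Player 2 gets 9, best alternative 5; Player 3 gets 7, best alternative 0. No profitable deviation — NE.
(Down, Right, Front): Player 1 gets 9, best alternative 0; Player 2 gets 4, best alternative 1; Player 3 gets 8, best alternative 2. No profitable deviation — NE.
(Down, Right, Back): Player 1 can switch to Up (2 → 9). Not NE.

The pure Nash equilibria are (Up, Left, Front) and (Up, Right, Back) and (Down, Left, Back) and (Down, Right, Front).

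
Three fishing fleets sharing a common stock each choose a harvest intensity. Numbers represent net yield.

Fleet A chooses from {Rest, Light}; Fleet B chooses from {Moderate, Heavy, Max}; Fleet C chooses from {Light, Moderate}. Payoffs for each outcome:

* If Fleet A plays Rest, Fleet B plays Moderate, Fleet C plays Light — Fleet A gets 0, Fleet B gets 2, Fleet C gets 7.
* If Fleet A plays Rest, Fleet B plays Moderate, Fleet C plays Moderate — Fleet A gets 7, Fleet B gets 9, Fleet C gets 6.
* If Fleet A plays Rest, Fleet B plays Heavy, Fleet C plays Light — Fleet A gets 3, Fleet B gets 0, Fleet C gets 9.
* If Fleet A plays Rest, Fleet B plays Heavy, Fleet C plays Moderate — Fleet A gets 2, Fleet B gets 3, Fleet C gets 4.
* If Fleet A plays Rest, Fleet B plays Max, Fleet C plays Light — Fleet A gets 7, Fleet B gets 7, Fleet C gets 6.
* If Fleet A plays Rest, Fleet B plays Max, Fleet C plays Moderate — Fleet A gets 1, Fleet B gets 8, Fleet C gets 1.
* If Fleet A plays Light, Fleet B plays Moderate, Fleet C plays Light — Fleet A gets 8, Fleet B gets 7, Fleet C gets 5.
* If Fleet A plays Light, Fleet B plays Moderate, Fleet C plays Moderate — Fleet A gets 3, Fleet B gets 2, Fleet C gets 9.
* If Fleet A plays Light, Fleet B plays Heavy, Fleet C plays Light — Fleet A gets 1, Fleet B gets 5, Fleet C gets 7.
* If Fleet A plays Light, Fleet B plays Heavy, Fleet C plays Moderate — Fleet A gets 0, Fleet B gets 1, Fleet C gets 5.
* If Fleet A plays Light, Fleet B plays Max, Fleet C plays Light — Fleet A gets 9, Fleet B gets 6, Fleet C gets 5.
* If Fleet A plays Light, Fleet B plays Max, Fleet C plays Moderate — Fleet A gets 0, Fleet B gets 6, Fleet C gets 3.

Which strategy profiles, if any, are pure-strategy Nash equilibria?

There is no pure-strategy Nash equilibrium.

Check each profile: it is a Nash equilibrium iff no player can strictly gain by switching unilaterally.
(Rest, Moderate, Light): Fleet A can switch to Light (0 → 8). Not NE.
(Rest, Moderate, Moderate): Fleet C can switch to Light (6 → 7). Not NE.
(Rest, Heavy, Light): Fleet B can switch to Moderate (0 → 2). Not NE.
(Rest, Heavy, Moderate): Fleet B can switch to Moderate (3 → 9). Not NE.
(Rest, Max, Light): Fleet A can switch to Light (7 → 9). Not NE.
(Rest, Max, Moderate): Fleet B can switch to Moderate (8 → 9). Not NE.
(Light, Moderate, Light): Fleet C can switch to Moderate (5 → 9). Not NE.
(Light, Moderate, Moderate): Fleet A can switch to Rest (3 → 7). Not NE.
(The remaining 4 profiles each have a profitable deviation by the same check.)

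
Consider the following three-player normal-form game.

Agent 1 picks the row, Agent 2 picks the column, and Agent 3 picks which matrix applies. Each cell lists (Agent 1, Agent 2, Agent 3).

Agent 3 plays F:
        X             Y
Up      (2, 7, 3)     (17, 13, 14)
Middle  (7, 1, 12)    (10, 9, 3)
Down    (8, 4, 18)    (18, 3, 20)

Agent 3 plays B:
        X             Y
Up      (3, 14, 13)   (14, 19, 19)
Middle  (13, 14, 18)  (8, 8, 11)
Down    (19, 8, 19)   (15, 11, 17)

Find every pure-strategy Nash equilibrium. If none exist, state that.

Agent 1 against (X, F): payoffs 2, 7, 8 → best response Down.
Agent 1 against (X, B): payoffs 3, 13, 19 → best response Down.
Agent 1 against (Y, F): payoffs 17, 10, 18 → best response Down.
Agent 1 against (Y, B): payoffs 14, 8, 15 → best response Down.
Agent 2 against (Up, F): payoffs 7, 13 → best response Y.
Agent 2 against (Up, B): payoffs 14, 19 → best response Y.
Agent 2 against (Middle, F): payoffs 1, 9 → best response Y.
Agent 2 against (Middle, B): payoffs 14, 8 → best response X.
Agent 2 against (Down, F): payoffs 4, 3 → best response X.
Agent 2 against (Down, B): payoffs 8, 11 → best response Y.
Agent 3 against (Up, X): payoffs 3, 13 → best response B.
Agent 3 against (Up, Y): payoffs 14, 19 → best response B.
Agent 3 against (Middle, X): payoffs 12, 18 → best response B.
Agent 3 against (Middle, Y): payoffs 3, 11 → best response B.
Agent 3 against (Down, X): payoffs 18, 19 → best response B.
Agent 3 against (Down, Y): payoffs 20, 17 → best response F.
No profile is a mutual best response for all players.

none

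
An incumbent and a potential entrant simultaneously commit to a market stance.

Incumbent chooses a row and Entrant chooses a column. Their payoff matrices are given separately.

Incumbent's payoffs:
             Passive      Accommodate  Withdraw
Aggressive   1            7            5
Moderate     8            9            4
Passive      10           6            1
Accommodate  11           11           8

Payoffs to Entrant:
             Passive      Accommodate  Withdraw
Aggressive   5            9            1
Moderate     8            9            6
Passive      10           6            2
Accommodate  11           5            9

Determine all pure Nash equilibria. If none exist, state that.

(Aggressive, Passive): Incumbent can switch to Moderate (1 → 8). Not NE.
(Aggressive, Accommodate): Incumbent can switch to Moderate (7 → 9). Not NE.
(Aggressive, Withdraw): Incumbent can switch to Accommodate (5 → 8). Not NE.
(Moderate, Passive): Incumbent can switch to Passive (8 → 10). Not NE.
(Moderate, Accommodate): Incumbent can switch to Accommodate (9 → 11). Not NE.
(Moderate, Withdraw): Incumbent can switch to Aggressive (4 → 5). Not NE.
(Accommodate, Passive): Incumbent gets 11, best alternative 10; Entrant gets 11, best alternative 9. No profitable deviation — NE.
(The remaining 5 profiles each have a profitable deviation by the same check.)

The unique pure-strategy Nash equilibrium is (Accommodate, Passive).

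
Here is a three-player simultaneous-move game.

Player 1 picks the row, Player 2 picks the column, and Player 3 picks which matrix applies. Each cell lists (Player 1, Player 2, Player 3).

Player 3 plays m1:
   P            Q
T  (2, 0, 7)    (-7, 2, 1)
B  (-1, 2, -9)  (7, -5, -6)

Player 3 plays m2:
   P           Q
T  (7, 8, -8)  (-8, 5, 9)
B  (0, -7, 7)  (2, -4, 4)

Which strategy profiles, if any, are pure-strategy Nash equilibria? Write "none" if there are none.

For each strategy profile, look for a profitable unilateral deviation.
(T, P, m1): Player 2 can switch to Q (0 → 2). Not NE.
(T, P, m2): Player 3 can switch to m1 (-8 → 7). Not NE.
(T, Q, m1): Player 1 can switch to B (-7 → 7). Not NE.
(T, Q, m2): Player 1 can switch to B (-8 → 2). Not NE.
(B, P, m1): Player 1 can switch to T (-1 → 2). Not NE.
(B, P, m2): Player 1 can switch to T (0 → 7). Not NE.
(B, Q, m2): Player 1 gets 2, best alternative -8; Player 2 gets -4, best alternative -7; Player 3 gets 4, best alternative -6. No profitable deviation — NE.
(The remaining 1 profile has a profitable deviation by the same check.)

The unique pure-strategy Nash equilibrium is (B, Q, m2).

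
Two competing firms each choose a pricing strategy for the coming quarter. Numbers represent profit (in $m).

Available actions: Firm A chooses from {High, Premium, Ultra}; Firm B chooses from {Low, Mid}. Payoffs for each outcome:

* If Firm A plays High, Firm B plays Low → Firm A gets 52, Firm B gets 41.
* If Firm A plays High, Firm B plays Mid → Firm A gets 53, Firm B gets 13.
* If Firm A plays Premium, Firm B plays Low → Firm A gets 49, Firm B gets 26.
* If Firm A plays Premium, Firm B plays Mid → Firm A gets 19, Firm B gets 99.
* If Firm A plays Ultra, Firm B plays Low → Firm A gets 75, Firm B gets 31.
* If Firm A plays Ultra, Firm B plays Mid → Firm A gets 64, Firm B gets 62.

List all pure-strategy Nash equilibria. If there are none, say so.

(High, Low): Firm A can switch to Ultra (52 → 75). Not NE.
(High, Mid): Firm A can switch to Ultra (53 → 64). Not NE.
(Premium, Low): Firm A can switch to High (49 → 52). Not NE.
(Premium, Mid): Firm A can switch to High (19 → 53). Not NE.
(Ultra, Low): Firm B can switch to Mid (31 → 62). Not NE.
(Ultra, Mid): Firm A gets 64, best alternative 53; Firm B gets 62, best alternative 31. No profitable deviation — NE.

(Ultra, Mid)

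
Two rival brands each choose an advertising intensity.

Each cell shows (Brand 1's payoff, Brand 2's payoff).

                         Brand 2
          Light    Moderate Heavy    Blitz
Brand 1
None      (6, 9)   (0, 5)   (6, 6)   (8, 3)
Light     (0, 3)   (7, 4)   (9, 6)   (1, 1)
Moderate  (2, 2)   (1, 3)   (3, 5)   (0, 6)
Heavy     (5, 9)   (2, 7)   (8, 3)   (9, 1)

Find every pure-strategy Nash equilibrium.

(None, Light), (Light, Heavy)

Brand 1 against Light: payoffs 6, 0, 2, 5 → best response None.
Brand 1 against Moderate: payoffs 0, 7, 1, 2 → best response Light.
Brand 1 against Heavy: payoffs 6, 9, 3, 8 → best response Light.
Brand 1 against Blitz: payoffs 8, 1, 0, 9 → best response Heavy.
Brand 2 against None: payoffs 9, 5, 6, 3 → best response Light.
Brand 2 against Light: payoffs 3, 4, 6, 1 → best response Heavy.
Brand 2 against Moderate: payoffs 2, 3, 5, 6 → best response Blitz.
Brand 2 against Heavy: payoffs 9, 7, 3, 1 → best response Light.
Mutual best responses: (None, Light); (Light, Heavy).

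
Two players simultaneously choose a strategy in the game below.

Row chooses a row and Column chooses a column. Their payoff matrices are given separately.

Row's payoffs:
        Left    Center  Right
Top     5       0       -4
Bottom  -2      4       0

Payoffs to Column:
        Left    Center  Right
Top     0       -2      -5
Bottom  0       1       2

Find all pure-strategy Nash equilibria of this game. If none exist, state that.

The pure Nash equilibria are (Top, Left); (Bottom, Right).

Row against Left: payoffs 5, -2 → best response Top.
Row against Center: payoffs 0, 4 → best response Bottom.
Row against Right: payoffs -4, 0 → best response Bottom.
Column against Top: payoffs 0, -2, -5 → best response Left.
Column against Bottom: payoffs 0, 1, 2 → best response Right.
Mutual best responses: (Top, Left); (Bottom, Right).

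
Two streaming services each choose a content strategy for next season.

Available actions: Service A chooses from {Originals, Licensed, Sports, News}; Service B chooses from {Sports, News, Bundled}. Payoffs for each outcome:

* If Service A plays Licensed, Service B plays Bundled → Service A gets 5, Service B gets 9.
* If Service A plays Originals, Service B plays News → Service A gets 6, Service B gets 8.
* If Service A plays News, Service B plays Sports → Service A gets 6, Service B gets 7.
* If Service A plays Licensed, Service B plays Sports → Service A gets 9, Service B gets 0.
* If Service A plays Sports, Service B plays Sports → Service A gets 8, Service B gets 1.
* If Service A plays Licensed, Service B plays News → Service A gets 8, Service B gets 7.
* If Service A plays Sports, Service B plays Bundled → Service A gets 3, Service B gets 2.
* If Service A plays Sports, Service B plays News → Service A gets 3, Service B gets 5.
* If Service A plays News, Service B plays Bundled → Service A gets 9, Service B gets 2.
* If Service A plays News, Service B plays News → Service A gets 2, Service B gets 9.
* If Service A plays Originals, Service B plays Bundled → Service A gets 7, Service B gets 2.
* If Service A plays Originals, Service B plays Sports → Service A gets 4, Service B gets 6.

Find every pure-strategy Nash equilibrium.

Service A against Sports: payoffs 4, 9, 8, 6 → best response Licensed.
Service A against News: payoffs 6, 8, 3, 2 → best response Licensed.
Service A against Bundled: payoffs 7, 5, 3, 9 → best response News.
Service B against Originals: payoffs 6, 8, 2 → best response News.
Service B against Licensed: payoffs 0, 7, 9 → best response Bundled.
Service B against Sports: payoffs 1, 5, 2 → best response News.
Service B against News: payoffs 7, 9, 2 → best response News.
No profile is a mutual best response for all players.

none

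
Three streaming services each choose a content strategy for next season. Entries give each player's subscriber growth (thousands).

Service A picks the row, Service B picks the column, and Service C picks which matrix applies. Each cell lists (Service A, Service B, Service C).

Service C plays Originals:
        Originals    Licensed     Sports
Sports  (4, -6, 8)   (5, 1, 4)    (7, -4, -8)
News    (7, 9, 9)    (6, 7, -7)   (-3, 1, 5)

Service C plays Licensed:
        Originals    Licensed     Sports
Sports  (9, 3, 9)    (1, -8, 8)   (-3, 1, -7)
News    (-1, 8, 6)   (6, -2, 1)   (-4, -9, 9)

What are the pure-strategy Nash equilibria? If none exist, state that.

(Sports, Originals, Licensed), (News, Originals, Originals)

Service A against (Originals, Originals): payoffs 4, 7 → best response News.
Service A against (Originals, Licensed): payoffs 9, -1 → best response Sports.
Service A against (Licensed, Originals): payoffs 5, 6 → best response News.
Service A against (Licensed, Licensed): payoffs 1, 6 → best response News.
Service A against (Sports, Originals): payoffs 7, -3 → best response Sports.
Service A against (Sports, Licensed): payoffs -3, -4 → best response Sports.
Service B against (Sports, Originals): payoffs -6, 1, -4 → best response Licensed.
Service B against (Sports, Licensed): payoffs 3, -8, 1 → best response Originals.
Service B against (News, Originals): payoffs 9, 7, 1 → best response Originals.
Service B against (News, Licensed): payoffs 8, -2, -9 → best response Originals.
Service C against (Sports, Originals): payoffs 8, 9 → best response Licensed.
Service C against (Sports, Licensed): payoffs 4, 8 → best response Licensed.
Service C against (Sports, Sports): payoffs -8, -7 → best response Licensed.
Service C against (News, Originals): payoffs 9, 6 → best response Originals.
Service C against (News, Licensed): payoffs -7, 1 → best response Licensed.
Service C against (News, Sports): payoffs 5, 9 → best response Licensed.
Mutual best responses: (Sports, Originals, Licensed); (News, Originals, Originals).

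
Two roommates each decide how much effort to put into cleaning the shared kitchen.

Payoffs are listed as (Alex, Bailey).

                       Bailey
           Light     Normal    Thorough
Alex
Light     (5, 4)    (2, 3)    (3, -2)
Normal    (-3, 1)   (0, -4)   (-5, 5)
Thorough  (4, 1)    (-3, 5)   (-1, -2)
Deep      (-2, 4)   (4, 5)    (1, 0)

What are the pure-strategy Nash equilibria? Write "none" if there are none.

(Light, Light): Alex gets 5, best alternative 4; Bailey gets 4, best alternative 3. No profitable deviation — NE.
(Light, Normal): Alex can switch to Deep (2 → 4). Not NE.
(Light, Thorough): Bailey can switch to Light (-2 → 4). Not NE.
(Normal, Light): Alex can switch to Light (-3 → 5). Not NE.
(Normal, Normal): Alex can switch to Light (0 → 2). Not NE.
(Normal, Thorough): Alex can switch to Light (-5 → 3). Not NE.
(Thorough, Light): Alex can switch to Light (4 → 5). Not NE.
(Thorough, Normal): Alex can switch to Light (-3 → 2). Not NE.
(Thorough, Thorough): Alex can switch to Light (-1 → 3). Not NE.
(Deep, Light): Alex can switch to Light (-2 → 5). Not NE.
(Deep, Normal): Alex gets 4, best alternative 2; Bailey gets 5, best alternative 4. No profitable deviation — NE.
(Deep, Thorough): Alex can switch to Light (1 → 3). Not NE.

The pure Nash equilibria are (Light, Light); (Deep, Normal).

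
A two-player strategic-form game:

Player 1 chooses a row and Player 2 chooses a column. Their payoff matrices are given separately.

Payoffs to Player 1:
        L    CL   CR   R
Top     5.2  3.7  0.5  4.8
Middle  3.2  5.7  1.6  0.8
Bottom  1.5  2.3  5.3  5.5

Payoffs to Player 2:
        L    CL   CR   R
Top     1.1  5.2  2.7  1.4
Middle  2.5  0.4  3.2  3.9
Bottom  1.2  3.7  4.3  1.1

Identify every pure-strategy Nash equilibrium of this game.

(Bottom, CR)

For each strategy profile, look for a profitable unilateral deviation.
(Top, L): Player 2 can switch to CL (1.1 → 5.2). Not NE.
(Top, CL): Player 1 can switch to Middle (3.7 → 5.7). Not NE.
(Top, CR): Player 1 can switch to Middle (0.5 → 1.6). Not NE.
(Top, R): Player 1 can switch to Bottom (4.8 → 5.5). Not NE.
(Middle, L): Player 1 can switch to Top (3.2 → 5.2). Not NE.
(Middle, CL): Player 2 can switch to L (0.4 → 2.5). Not NE.
(Middle, CR): Player 1 can switch to Bottom (1.6 → 5.3). Not NE.
(Middle, R): Player 1 can switch to Top (0.8 → 4.8). Not NE.
(Bottom, L): Player 1 can switch to Top (1.5 → 5.2). Not NE.
(Bottom, CL): Player 1 can switch to Top (2.3 → 3.7). Not NE.
(Bottom, CR): Player 1 gets 5.3, best alternative 1.6; Player 2 gets 4.3, best alternative 3.7. No profitable deviation — NE.
(Bottom, R): Player 2 can switch to L (1.1 → 1.2). Not NE.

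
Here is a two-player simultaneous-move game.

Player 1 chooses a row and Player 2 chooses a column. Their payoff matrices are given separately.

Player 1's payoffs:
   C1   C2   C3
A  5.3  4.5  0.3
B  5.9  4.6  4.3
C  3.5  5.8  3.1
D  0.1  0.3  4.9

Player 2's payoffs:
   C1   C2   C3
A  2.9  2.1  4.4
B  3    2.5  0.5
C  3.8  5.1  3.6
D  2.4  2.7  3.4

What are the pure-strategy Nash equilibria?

Pure-strategy Nash equilibria: (B, C1), (C, C2), (D, C3)

(A, C1): Player 1 can switch to B (5.3 → 5.9). Not NE.
(A, C2): Player 1 can switch to B (4.5 → 4.6). Not NE.
(A, C3): Player 1 can switch to B (0.3 → 4.3). Not NE.
(B, C1): Player 1 gets 5.9, best alternative 5.3; Player 2 gets 3, best alternative 2.5. No profitable deviation — NE.
(B, C2): Player 1 can switch to C (4.6 → 5.8). Not NE.
(B, C3): Player 1 can switch to D (4.3 → 4.9). Not NE.
(C, C1): Player 1 can switch to A (3.5 → 5.3). Not NE.
(C, C2): Player 1 gets 5.8, best alternative 4.6; Player 2 gets 5.1, best alternative 3.8. No profitable deviation — NE.
(D, C3): Player 1 gets 4.9, best alternative 4.3; Player 2 gets 3.4, best alternative 2.7. No profitable deviation — NE.
(The remaining 3 profiles each have a profitable deviation by the same check.)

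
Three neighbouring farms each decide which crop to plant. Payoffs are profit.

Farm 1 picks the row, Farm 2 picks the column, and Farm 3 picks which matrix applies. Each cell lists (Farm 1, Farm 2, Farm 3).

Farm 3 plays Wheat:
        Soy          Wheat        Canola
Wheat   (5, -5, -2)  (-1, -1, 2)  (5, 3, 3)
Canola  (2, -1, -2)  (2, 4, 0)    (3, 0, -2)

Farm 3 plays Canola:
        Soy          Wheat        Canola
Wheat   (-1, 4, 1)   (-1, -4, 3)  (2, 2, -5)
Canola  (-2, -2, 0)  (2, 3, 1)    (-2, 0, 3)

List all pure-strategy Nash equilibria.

The pure Nash equilibria are (Wheat, Soy, Canola), (Wheat, Canola, Wheat), (Canola, Wheat, Canola).

Farm 1 against (Soy, Wheat): payoffs 5, 2 → best response Wheat.
Farm 1 against (Soy, Canola): payoffs -1, -2 → best response Wheat.
Farm 1 against (Wheat, Wheat): payoffs -1, 2 → best response Canola.
Farm 1 against (Wheat, Canola): payoffs -1, 2 → best response Canola.
Farm 1 against (Canola, Wheat): payoffs 5, 3 → best response Wheat.
Farm 1 against (Canola, Canola): payoffs 2, -2 → best response Wheat.
Farm 2 against (Wheat, Wheat): payoffs -5, -1, 3 → best response Canola.
Farm 2 against (Wheat, Canola): payoffs 4, -4, 2 → best response Soy.
Farm 2 against (Canola, Wheat): payoffs -1, 4, 0 → best response Wheat.
Farm 2 against (Canola, Canola): payoffs -2, 3, 0 → best response Wheat.
Farm 3 against (Wheat, Soy): payoffs -2, 1 → best response Canola.
Farm 3 against (Wheat, Wheat): payoffs 2, 3 → best response Canola.
Farm 3 against (Wheat, Canola): payoffs 3, -5 → best response Wheat.
Farm 3 against (Canola, Soy): payoffs -2, 0 → best response Canola.
Farm 3 against (Canola, Wheat): payoffs 0, 1 → best response Canola.
Farm 3 against (Canola, Canola): payoffs -2, 3 → best response Canola.
Mutual best responses: (Wheat, Soy, Canola); (Wheat, Canola, Wheat); (Canola, Wheat, Canola).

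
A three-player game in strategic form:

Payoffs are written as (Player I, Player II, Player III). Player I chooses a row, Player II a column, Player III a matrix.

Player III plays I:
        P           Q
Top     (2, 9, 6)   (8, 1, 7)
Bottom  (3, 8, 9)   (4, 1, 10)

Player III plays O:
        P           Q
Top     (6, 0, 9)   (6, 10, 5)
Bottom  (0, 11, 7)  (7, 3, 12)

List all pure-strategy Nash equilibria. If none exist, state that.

Player I against (P, I): payoffs 2, 3 → best response Bottom.
Player I against (P, O): payoffs 6, 0 → best response Top.
Player I against (Q, I): payoffs 8, 4 → best response Top.
Player I against (Q, O): payoffs 6, 7 → best response Bottom.
Player II against (Top, I): payoffs 9, 1 → best response P.
Player II against (Top, O): payoffs 0, 10 → best response Q.
Player II against (Bottom, I): payoffs 8, 1 → best response P.
Player II against (Bottom, O): payoffs 11, 3 → best response P.
Player III against (Top, P): payoffs 6, 9 → best response O.
Player III against (Top, Q): payoffs 7, 5 → best response I.
Player III against (Bottom, P): payoffs 9, 7 → best response I.
Player III against (Bottom, Q): payoffs 10, 12 → best response O.
Mutual best responses: (Bottom, P, I).

(Bottom, P, I)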